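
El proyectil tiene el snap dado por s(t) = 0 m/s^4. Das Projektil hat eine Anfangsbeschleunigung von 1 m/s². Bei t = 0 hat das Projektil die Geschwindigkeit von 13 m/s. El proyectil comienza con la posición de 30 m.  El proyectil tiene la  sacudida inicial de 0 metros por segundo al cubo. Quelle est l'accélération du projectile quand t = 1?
En partant du snap s(t) = 0, nous prenons 2 primitives. En intégrant le snap et en utilisant la condition initiale j(0) = 0, nous obtenons j(t) = 0. En prenant ∫j(t)dt et en appliquant a(0) = 1, nous trouvons a(t) = 1. De l'équation de l'accélération a(t) = 1, nous substituons t = 1 pour obtenir a = 1.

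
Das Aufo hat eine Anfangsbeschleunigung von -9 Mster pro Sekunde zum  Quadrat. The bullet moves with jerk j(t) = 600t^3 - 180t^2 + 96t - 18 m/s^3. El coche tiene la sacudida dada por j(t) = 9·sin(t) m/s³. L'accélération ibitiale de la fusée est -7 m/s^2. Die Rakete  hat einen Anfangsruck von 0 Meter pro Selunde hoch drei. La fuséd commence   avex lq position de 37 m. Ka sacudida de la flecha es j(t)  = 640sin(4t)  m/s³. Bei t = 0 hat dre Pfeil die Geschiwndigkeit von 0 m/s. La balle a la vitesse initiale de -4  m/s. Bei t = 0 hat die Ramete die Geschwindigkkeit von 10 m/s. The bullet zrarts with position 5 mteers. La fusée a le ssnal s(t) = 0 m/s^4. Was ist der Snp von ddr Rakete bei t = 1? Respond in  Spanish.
Tenemos el snap s(t) = 0. Sustituyendo t = 1: s(1) = 0.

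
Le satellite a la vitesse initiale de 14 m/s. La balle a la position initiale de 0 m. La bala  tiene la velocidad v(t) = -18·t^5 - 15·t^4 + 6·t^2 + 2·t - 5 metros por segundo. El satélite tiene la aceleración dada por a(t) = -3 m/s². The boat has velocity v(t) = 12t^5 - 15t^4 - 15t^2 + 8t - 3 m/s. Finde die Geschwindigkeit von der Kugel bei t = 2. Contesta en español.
De la ecuación de la velocidad v(t) = -18·t^5 - 15·t^4 + 6·t^2 + 2·t - 5, sustituimos t = 2 para obtener v = -793.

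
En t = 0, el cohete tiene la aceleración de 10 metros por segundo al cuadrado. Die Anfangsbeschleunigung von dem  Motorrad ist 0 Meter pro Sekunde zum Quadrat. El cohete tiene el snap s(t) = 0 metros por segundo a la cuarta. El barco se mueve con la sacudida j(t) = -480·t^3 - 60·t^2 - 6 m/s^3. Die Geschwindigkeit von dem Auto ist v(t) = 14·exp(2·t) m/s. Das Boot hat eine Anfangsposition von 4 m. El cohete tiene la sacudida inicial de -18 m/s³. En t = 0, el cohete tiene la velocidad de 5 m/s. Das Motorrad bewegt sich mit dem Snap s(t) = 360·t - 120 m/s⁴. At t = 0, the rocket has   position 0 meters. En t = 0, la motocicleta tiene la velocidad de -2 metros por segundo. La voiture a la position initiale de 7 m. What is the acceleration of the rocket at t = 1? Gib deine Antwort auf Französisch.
En partant du snap s(t) = 0, nous prenons 2 primitives. L'intégrale du snap, avec j(0) = -18, donne le jerk: j(t) = -18. L'intégrale du jerk, avec a(0) = 10, donne l'accélération: a(t) = 10 - 18·t. Nous avons l'accélération a(t) = 10 - 18·t. En substituant t = 1: a(1) = -8.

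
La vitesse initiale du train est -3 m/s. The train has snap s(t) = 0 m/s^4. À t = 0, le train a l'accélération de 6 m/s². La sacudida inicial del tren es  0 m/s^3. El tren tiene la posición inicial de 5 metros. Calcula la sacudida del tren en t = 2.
Debemos encontrar la integral de nuestra ecuación del snap s(t) = 0 1 vez. Integrando el snap y usando la condición inicial j(0) = 0, obtenemos j(t) = 0. Usando j(t) = 0 y sustituyendo t = 2, encontramos j = 0.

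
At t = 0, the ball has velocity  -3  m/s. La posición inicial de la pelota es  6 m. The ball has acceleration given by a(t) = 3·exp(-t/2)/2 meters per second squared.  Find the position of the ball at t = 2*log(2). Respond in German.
Wir müssen das Integral unserer Gleichung für die Beschleunigung a(t) = 3·exp(-t/2)/2 2-mal finden. Die Stammfunktion von der Beschleunigung ist die Geschwindigkeit. Mit v(0) = -3 erhalten wir v(t) = -3·exp(-t/2). Die Stammfunktion von der Geschwindigkeit, mit x(0) = 6, ergibt die Position: x(t) = 6·exp(-t/2). Aus der Gleichung für die Position x(t) = 6·exp(-t/2), setzen wir t = 2*log(2) ein und erhalten x = 3.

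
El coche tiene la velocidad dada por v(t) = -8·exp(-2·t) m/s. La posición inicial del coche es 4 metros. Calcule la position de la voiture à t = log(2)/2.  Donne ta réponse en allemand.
Um dies zu lösen, müssen wir 1 Stammfunktion unserer Gleichung für die Geschwindigkeit v(t) = -8·exp(-2·t) finden. Mit ∫v(t)dt und Anwendung von x(0) = 4, finden wir x(t) = 4·exp(-2·t). Aus der Gleichung für die Position x(t) = 4·exp(-2·t), setzen wir t = log(2)/2 ein und erhalten x = 2.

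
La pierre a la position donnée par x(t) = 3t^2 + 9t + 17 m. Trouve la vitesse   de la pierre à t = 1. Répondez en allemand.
Ausgehend von der Position x(t) = 3·t^2 + 9·t + 17, nehmen wir 1 Ableitung. Mit d/dt von x(t) finden wir v(t) = 6·t + 9. Mit v(t) = 6·t + 9 und Einsetzen von t = 1, finden wir v = 15.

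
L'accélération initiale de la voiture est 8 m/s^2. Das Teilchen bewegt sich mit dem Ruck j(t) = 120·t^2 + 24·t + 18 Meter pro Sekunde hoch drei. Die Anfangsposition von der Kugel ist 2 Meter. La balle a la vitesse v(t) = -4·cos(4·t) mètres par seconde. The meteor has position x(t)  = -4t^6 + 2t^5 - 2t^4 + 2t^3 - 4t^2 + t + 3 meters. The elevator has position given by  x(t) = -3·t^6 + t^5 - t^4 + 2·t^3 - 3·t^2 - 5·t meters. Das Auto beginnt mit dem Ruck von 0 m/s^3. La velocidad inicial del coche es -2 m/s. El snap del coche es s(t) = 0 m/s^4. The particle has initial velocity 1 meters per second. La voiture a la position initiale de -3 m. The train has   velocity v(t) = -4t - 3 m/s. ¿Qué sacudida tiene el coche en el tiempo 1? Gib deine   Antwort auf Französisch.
Pour résoudre ceci, nous devons prendre 1 primitive de notre équation du snap s(t) = 0. En prenant ∫s(t)dt et en appliquant j(0) = 0, nous trouvons j(t) = 0. Nous avons le jerk j(t) = 0. En substituant t = 1: j(1) = 0.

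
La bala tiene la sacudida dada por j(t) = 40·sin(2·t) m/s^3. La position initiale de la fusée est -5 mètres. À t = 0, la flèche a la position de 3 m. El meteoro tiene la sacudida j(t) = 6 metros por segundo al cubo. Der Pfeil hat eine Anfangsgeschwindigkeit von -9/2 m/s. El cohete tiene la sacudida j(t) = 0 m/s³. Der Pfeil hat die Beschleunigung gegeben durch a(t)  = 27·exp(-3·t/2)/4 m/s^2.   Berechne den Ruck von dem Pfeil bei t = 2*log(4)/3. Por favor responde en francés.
En partant de l'accélération a(t) = 27·exp(-3·t/2)/4, nous prenons 1 dérivée. La dérivée de l'accélération donne le jerk: j(t) = -81·exp(-3·t/2)/8. De l'équation du jerk j(t) = -81·exp(-3·t/2)/8, nous substituons t = 2*log(4)/3 pour obtenir j = -81/32.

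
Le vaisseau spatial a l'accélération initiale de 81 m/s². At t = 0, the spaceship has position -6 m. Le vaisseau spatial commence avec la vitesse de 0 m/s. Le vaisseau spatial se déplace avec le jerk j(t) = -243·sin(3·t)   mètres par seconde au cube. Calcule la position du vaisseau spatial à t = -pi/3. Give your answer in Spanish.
Partiendo de la sacudida j(t) = -243·sin(3·t), tomamos 3 antiderivadas. Tomando ∫j(t)dt y aplicando a(0) = 81, encontramos a(t) = 81·cos(3·t). Tomando ∫a(t)dt y aplicando v(0) = 0, encontramos v(t) = 27·sin(3·t). La antiderivada de la velocidad, con x(0) = -6, da la posición: x(t) = 3 - 9·cos(3·t). Tenemos la posición x(t) = 3 - 9·cos(3·t). Sustituyendo t = -pi/3: x(-pi/3) = 12.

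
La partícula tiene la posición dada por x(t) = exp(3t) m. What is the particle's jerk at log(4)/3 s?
We must differentiate our position equation x(t) = exp(3·t) 3 times. The derivative of position gives velocity: v(t) = 3·exp(3·t). The derivative of velocity gives acceleration: a(t) = 9·exp(3·t). Taking d/dt of a(t), we find j(t) = 27·exp(3·t). From the given jerk equation j(t) = 27·exp(3·t), we substitute t = log(4)/3 to get j = 108.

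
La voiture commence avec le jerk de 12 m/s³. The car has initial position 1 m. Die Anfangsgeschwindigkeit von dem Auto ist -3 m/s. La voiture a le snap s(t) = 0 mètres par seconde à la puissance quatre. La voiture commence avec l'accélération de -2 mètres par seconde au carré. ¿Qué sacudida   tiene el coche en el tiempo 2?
Debemos encontrar la antiderivada de nuestra ecuación del snap s(t) = 0 1 vez. La integral del snap, con j(0) = 12, da la sacudida: j(t) = 12. De la ecuación de la sacudida j(t) = 12, sustituimos t = 2 para obtener j = 12.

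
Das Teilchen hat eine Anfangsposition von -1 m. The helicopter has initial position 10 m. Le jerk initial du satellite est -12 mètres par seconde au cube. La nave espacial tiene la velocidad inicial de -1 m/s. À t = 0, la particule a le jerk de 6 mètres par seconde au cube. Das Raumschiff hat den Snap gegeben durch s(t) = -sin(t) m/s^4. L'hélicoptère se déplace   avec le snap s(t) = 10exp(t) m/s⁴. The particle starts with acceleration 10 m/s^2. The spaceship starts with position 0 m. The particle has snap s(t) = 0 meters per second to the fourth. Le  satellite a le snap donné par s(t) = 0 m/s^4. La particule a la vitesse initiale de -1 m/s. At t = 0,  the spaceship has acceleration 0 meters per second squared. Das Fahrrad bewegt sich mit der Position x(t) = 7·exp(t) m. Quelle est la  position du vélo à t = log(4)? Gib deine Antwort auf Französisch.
En utilisant x(t) = 7·exp(t) et en substituant t = log(4), nous trouvons x = 28.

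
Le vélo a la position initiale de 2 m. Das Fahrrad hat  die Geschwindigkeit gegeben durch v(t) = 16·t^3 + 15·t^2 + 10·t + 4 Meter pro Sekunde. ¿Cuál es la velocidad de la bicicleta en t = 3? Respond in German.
Mit v(t) = 16·t^3 + 15·t^2 + 10·t + 4 und Einsetzen von t = 3, finden wir v = 601.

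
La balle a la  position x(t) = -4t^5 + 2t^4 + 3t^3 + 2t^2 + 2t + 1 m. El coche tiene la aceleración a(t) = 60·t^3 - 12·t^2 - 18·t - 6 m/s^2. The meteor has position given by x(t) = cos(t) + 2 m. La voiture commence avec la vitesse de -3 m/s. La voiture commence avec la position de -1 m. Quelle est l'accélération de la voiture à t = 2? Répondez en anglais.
We have acceleration a(t) = 60·t^3 - 12·t^2 - 18·t - 6. Substituting t = 2: a(2) = 390.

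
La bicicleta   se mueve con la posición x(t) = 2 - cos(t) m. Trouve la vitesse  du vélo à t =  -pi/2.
En partant de la position x(t) = 2 - cos(t), nous prenons 1 dérivée. En dérivant la position, nous obtenons la vitesse: v(t) = sin(t). En utilisant v(t) = sin(t) et en substituant t = -pi/2, nous trouvons v = -1.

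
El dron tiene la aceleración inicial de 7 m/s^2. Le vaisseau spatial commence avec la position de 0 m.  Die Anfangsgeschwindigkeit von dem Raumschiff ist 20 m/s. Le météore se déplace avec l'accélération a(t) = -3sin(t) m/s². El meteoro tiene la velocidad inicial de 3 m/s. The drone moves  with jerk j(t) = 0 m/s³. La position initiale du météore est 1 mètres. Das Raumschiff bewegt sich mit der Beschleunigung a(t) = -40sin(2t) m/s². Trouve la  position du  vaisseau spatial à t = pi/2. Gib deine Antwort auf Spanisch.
Debemos encontrar la integral de nuestra ecuación de la aceleración a(t) = -40·sin(2·t) 2 veces. Tomando ∫a(t)dt y aplicando v(0) = 20, encontramos v(t) = 20·cos(2·t). La antiderivada de la velocidad es la posición. Usando x(0) = 0, obtenemos x(t) = 10·sin(2·t). Usando x(t) = 10·sin(2·t) y sustituyendo t = pi/2, encontramos x = 0.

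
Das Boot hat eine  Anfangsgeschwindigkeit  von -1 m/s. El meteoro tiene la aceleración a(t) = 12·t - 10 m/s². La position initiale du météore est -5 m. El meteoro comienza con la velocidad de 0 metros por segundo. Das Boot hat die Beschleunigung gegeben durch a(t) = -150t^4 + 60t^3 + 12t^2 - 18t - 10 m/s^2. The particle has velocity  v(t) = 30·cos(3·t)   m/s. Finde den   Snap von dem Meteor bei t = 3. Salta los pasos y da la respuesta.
Die Antwort ist 0.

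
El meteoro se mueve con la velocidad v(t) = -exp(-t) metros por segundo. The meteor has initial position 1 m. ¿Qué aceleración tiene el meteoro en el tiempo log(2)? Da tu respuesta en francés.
En partant de la vitesse v(t) = -exp(-t), nous prenons 1 dérivée. En prenant d/dt de v(t), nous trouvons a(t) = exp(-t). En utilisant a(t) = exp(-t) et en substituant t = log(2), nous trouvons a = 1/2.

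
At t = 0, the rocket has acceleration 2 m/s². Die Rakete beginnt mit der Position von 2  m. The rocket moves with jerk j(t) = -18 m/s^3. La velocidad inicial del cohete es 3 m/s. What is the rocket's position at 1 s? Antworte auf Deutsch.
Um dies zu lösen, müssen wir 3 Stammfunktionen unserer Gleichung für den Ruck j(t) = -18 finden. Durch Integration von dem Ruck und Verwendung der Anfangsbedingung a(0) = 2, erhalten wir a(t) = 2 - 18·t. Die Stammfunktion von der Beschleunigung ist die Geschwindigkeit. Mit v(0) = 3 erhalten wir v(t) = -9·t^2 + 2·t + 3. Mit ∫v(t)dt und Anwendung von x(0) = 2, finden wir x(t) = -3·t^3 + t^2 + 3·t + 2. Aus der Gleichung für die Position x(t) = -3·t^3 + t^2 + 3·t + 2, setzen wir t = 1 ein und erhalten x = 3.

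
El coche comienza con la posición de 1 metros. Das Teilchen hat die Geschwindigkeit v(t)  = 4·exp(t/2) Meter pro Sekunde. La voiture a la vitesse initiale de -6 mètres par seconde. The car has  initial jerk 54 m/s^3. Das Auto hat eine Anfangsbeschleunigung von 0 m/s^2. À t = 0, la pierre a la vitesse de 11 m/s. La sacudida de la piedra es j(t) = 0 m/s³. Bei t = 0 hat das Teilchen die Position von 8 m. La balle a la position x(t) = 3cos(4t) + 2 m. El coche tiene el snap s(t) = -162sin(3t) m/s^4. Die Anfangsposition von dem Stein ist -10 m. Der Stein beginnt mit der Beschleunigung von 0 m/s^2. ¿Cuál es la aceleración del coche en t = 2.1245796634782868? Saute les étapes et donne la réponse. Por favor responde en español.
La respuesta es 1.62773959939801.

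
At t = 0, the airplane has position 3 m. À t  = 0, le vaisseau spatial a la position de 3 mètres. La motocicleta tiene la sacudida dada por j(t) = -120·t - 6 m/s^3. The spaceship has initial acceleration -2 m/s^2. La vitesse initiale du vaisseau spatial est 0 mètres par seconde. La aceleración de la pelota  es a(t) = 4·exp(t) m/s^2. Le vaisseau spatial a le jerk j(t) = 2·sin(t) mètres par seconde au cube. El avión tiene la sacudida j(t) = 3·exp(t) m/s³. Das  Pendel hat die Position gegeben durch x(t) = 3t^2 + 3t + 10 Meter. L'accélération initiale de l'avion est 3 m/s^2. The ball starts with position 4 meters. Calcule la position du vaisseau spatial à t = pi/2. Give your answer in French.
En partant du jerk j(t) = 2·sin(t), nous prenons 3 intégrales. En prenant ∫j(t)dt et en appliquant a(0) = -2, nous trouvons a(t) = -2·cos(t). En intégrant l'accélération et en utilisant la condition initiale v(0) = 0, nous obtenons v(t) = -2·sin(t). La primitive de la vitesse, avec x(0) = 3, donne la position: x(t) = 2·cos(t) + 1. Nous avons la position x(t) = 2·cos(t) + 1. En substituant t = pi/2: x(pi/2) = 1.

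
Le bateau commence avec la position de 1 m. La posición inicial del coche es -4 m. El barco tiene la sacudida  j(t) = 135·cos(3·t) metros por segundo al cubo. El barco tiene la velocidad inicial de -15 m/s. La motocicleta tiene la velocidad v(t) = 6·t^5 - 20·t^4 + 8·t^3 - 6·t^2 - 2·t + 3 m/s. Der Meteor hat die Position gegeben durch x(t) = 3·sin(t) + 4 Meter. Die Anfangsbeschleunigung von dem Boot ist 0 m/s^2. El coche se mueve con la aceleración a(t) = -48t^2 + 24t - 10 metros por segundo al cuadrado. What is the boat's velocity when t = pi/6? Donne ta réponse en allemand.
Ausgehend von dem Ruck j(t) = 135·cos(3·t), nehmen wir 2 Integrale. Durch Integration von dem Ruck und Verwendung der Anfangsbedingung a(0) = 0, erhalten wir a(t) = 45·sin(3·t). Durch Integration von der Beschleunigung und Verwendung der Anfangsbedingung v(0) = -15, erhalten wir v(t) = -15·cos(3·t). Wir haben die Geschwindigkeit v(t) = -15·cos(3·t). Durch Einsetzen von t = pi/6: v(pi/6) = 0.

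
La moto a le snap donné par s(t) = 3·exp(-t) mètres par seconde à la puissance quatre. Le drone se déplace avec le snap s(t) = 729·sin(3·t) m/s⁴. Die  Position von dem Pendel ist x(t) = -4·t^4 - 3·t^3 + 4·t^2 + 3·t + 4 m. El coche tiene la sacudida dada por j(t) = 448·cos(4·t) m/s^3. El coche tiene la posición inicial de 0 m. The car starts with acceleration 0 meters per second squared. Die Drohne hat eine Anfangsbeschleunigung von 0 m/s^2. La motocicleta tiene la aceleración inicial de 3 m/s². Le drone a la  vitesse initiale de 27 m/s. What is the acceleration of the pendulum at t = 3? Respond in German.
Wir müssen unsere Gleichung für die Position x(t) = -4·t^4 - 3·t^3 + 4·t^2 + 3·t + 4 2-mal ableiten. Die Ableitung von der Position ergibt die Geschwindigkeit: v(t) = -16·t^3 - 9·t^2 + 8·t + 3. Mit d/dt von v(t) finden wir a(t) = -48·t^2 - 18·t + 8. Mit a(t) = -48·t^2 - 18·t + 8 und Einsetzen von t = 3, finden wir a = -478.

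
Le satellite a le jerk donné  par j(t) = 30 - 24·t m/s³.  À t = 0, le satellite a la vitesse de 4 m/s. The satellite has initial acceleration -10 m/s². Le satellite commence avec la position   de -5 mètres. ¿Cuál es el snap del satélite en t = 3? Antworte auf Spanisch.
Para resolver esto, necesitamos tomar 1 derivada de nuestra ecuación de la sacudida j(t) = 30 - 24·t. La derivada de la sacudida da el snap: s(t) = -24. De la ecuación del snap s(t) = -24, sustituimos t = 3 para obtener s = -24.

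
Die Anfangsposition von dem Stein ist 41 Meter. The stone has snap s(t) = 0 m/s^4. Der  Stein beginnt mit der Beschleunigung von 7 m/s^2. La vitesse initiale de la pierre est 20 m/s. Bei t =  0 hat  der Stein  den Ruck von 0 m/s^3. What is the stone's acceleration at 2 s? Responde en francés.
Nous devons trouver l'intégrale de notre équation du snap s(t) = 0 2 fois. En intégrant le snap et en utilisant la condition initiale j(0) = 0, nous obtenons j(t) = 0. En prenant ∫j(t)dt et en appliquant a(0) = 7, nous trouvons a(t) = 7. En utilisant a(t) = 7 et en substituant t = 2, nous trouvons a = 7.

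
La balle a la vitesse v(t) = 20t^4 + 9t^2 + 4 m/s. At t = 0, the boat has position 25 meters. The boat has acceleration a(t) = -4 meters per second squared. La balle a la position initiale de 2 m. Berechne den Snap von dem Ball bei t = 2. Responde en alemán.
Um dies zu lösen, müssen wir 3 Ableitungen unserer Gleichung für die Geschwindigkeit v(t) = 20·t^4 + 9·t^2 + 4 nehmen. Durch Ableiten von der Geschwindigkeit erhalten wir die Beschleunigung: a(t) = 80·t^3 + 18·t. Durch Ableiten von der Beschleunigung erhalten wir den Ruck: j(t) = 240·t^2 + 18. Durch Ableiten von dem Ruck erhalten wir den Snap: s(t) = 480·t. Aus der Gleichung für den Snap s(t) = 480·t, setzen wir t = 2 ein und erhalten s = 960.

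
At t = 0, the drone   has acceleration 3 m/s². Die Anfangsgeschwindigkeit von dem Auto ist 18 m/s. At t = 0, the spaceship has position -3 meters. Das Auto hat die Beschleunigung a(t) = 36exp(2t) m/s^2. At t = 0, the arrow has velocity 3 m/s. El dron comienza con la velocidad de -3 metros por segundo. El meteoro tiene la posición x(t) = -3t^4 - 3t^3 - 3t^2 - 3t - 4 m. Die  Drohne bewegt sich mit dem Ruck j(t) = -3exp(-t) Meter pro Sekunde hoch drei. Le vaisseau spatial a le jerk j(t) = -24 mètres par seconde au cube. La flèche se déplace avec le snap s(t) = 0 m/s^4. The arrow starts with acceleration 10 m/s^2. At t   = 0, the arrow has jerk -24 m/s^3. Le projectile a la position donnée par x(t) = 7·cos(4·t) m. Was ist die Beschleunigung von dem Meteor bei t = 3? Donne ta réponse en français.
Pour résoudre ceci, nous devons prendre 2 dérivées de notre équation de la position x(t) = -3·t^4 - 3·t^3 - 3·t^2 - 3·t - 4. En dérivant la position, nous obtenons la vitesse: v(t) = -12·t^3 - 9·t^2 - 6·t - 3. En dérivant la vitesse, nous obtenons l'accélération: a(t) = -36·t^2 - 18·t - 6. En utilisant a(t) = -36·t^2 - 18·t - 6 et en substituant t = 3, nous trouvons a = -384.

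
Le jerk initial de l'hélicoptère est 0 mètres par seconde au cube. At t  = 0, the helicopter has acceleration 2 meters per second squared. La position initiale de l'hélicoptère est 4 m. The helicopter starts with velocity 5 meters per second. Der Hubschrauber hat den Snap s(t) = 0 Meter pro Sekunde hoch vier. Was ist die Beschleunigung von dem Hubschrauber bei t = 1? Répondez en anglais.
We need to integrate our snap equation s(t) = 0 2 times. The integral of snap is jerk. Using j(0) = 0, we get j(t) = 0. The integral of jerk, with a(0) = 2, gives acceleration: a(t) = 2. We have acceleration a(t) = 2. Substituting t = 1: a(1) = 2.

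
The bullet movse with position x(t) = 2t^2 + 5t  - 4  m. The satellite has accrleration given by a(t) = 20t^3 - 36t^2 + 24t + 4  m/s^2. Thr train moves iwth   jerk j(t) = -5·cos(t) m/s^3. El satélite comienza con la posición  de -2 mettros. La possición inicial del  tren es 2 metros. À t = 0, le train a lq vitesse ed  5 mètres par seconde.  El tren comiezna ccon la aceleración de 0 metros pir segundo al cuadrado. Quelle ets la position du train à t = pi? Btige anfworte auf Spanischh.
Debemos encontrar la antiderivada de nuestra ecuación de la sacudida j(t) = -5·cos(t) 3 veces. Tomando ∫j(t)dt y aplicando a(0) = 0, encontramos a(t) = -5·sin(t). La integral de la aceleración es la velocidad. Usando v(0) = 5, obtenemos v(t) = 5·cos(t). La integral de la velocidad, con x(0) = 2, da la posición: x(t) = 5·sin(t) + 2. De la ecuación de la posición x(t) = 5·sin(t) + 2, sustituimos t = pi para obtener x = 2.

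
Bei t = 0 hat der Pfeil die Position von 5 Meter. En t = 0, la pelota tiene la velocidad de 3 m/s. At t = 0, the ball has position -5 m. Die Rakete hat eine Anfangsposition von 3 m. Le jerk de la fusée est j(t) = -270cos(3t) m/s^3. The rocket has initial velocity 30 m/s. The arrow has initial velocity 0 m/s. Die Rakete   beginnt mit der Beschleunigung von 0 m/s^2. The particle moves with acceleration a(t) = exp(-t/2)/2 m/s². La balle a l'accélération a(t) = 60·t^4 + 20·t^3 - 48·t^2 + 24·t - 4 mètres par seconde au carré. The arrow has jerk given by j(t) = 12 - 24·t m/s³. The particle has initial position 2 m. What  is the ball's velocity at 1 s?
To find the answer, we compute 1 antiderivative of a(t) = 60·t^4 + 20·t^3 - 48·t^2 + 24·t - 4. Finding the integral of a(t) and using v(0) = 3: v(t) = 12·t^5 + 5·t^4 - 16·t^3 + 12·t^2 - 4·t + 3. Using v(t) = 12·t^5 + 5·t^4 - 16·t^3 + 12·t^2 - 4·t + 3 and substituting t = 1, we find v = 12.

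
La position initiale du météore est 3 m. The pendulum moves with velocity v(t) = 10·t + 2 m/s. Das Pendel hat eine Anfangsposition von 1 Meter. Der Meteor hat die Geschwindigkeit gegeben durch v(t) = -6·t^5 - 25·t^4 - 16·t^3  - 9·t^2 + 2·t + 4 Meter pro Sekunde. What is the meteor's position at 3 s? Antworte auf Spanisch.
Debemos encontrar la integral de nuestra ecuación de la velocidad v(t) = -6·t^5 - 25·t^4 - 16·t^3 - 9·t^2 + 2·t + 4 1 vez. Integrando la velocidad y usando la condición inicial x(0) = 3, obtenemos x(t) = -t^6 - 5·t^5 - 4·t^4 - 3·t^3 + t^2 + 4·t + 3. De la ecuación de la posición x(t) = -t^6 - 5·t^5 - 4·t^4 - 3·t^3 + t^2 + 4·t + 3, sustituimos t = 3 para obtener x = -2325.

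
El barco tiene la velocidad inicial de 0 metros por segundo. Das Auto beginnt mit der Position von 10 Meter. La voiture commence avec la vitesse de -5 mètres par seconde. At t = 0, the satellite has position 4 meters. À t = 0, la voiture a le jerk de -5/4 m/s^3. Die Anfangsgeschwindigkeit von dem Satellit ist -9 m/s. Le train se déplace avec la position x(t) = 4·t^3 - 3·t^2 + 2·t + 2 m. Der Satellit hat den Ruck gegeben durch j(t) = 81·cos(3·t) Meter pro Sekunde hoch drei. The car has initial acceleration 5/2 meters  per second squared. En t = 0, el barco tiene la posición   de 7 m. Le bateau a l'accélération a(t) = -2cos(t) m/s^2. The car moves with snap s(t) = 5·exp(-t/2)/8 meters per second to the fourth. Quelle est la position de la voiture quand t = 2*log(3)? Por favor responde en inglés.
To find the answer, we compute 4 integrals of s(t) = 5·exp(-t/2)/8. Finding the antiderivative of s(t) and using j(0) = -5/4: j(t) = -5·exp(-t/2)/4. The antiderivative of jerk is acceleration. Using a(0) = 5/2, we get a(t) = 5·exp(-t/2)/2. The integral of acceleration is velocity. Using v(0) = -5, we get v(t) = -5·exp(-t/2). The antiderivative of velocity is position. Using x(0) = 10, we get x(t) = 10·exp(-t/2). We have position x(t) = 10·exp(-t/2). Substituting t = 2*log(3): x(2*log(3)) = 10/3.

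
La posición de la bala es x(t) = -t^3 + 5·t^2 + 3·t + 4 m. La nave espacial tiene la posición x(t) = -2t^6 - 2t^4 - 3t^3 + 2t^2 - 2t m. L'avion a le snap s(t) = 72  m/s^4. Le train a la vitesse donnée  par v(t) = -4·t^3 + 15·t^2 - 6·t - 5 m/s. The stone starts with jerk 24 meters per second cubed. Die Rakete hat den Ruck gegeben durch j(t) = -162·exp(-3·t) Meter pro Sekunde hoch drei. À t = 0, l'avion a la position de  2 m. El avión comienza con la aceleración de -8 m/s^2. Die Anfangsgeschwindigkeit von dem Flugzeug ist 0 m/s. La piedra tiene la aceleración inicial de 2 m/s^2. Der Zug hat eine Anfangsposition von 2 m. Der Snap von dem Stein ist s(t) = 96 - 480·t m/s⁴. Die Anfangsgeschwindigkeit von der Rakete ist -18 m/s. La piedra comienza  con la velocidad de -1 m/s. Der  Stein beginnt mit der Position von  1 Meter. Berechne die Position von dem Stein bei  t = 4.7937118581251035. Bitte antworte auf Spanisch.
Partiendo del snap s(t) = 96 - 480·t, tomamos 4 integrales. La antiderivada del snap, con j(0) = 24, da la sacudida: j(t) = -240·t^2 + 96·t + 24. Tomando ∫j(t)dt y aplicando a(0) = 2, encontramos a(t) = -80·t^3 + 48·t^2 + 24·t + 2. La antiderivada de la aceleración es la velocidad. Usando v(0) = -1, obtenemos v(t) = -20·t^4 + 16·t^3 + 12·t^2 + 2·t - 1. Tomando ∫v(t)dt y aplicando x(0) = 1, encontramos x(t) = -4·t^5 + 4·t^4 + 4·t^3 + t^2 - t + 1. Usando x(t) = -4·t^5 + 4·t^4 + 4·t^3 + t^2 - t + 1 y sustituyendo t = 4.7937118581251035, encontramos x = -7553.49401367756.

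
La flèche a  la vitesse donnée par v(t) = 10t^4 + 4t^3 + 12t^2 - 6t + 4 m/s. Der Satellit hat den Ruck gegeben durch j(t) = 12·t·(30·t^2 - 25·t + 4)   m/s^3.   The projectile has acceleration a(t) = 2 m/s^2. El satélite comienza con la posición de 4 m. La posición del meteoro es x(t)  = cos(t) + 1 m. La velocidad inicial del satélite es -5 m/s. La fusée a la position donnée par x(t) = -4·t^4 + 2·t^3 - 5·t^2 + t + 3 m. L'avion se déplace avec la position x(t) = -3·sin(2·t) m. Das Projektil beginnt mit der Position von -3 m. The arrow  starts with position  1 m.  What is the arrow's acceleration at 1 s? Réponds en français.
En partant de la vitesse v(t) = 10·t^4 + 4·t^3 + 12·t^2 - 6·t + 4, nous prenons 1 dérivée. En dérivant la vitesse, nous obtenons l'accélération: a(t) = 40·t^3 + 12·t^2 + 24·t - 6. En utilisant a(t) = 40·t^3 + 12·t^2 + 24·t - 6 et en substituant t = 1, nous trouvons a = 70.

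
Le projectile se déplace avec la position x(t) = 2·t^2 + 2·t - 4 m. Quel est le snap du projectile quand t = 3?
Nous devons dériver notre équation de la position x(t) = 2·t^2 + 2·t - 4 4 fois. En dérivant la position, nous obtenons la vitesse: v(t) = 4·t + 2. En prenant d/dt de v(t), nous trouvons a(t) = 4. La dérivée de l'accélération donne le jerk: j(t) = 0. La dérivée du jerk donne le snap: s(t) = 0. Nous avons le snap s(t) = 0. En substituant t = 3: s(3) = 0.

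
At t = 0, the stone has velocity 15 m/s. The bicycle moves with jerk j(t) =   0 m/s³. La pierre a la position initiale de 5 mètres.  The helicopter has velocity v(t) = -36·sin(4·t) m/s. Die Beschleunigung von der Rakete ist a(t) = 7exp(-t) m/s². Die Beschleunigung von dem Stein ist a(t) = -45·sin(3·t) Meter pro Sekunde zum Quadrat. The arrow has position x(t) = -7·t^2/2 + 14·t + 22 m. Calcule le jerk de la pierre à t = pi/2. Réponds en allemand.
Um dies zu lösen, müssen wir 1 Ableitung unserer Gleichung für die Beschleunigung a(t) = -45·sin(3·t) nehmen. Die Ableitung von der Beschleunigung ergibt den Ruck: j(t) = -135·cos(3·t). Aus der Gleichung für den Ruck j(t) = -135·cos(3·t), setzen wir t = pi/2 ein und erhalten j = 0.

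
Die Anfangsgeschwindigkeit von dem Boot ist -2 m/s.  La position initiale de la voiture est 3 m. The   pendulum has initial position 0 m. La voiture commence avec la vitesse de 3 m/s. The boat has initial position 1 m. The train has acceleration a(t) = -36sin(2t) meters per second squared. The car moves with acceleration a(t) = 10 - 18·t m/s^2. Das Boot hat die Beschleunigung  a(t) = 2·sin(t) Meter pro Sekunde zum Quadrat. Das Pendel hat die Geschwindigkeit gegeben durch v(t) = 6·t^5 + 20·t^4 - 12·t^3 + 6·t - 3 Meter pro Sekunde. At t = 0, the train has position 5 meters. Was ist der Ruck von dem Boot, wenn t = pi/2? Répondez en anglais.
Starting from acceleration a(t) = 2·sin(t), we take 1 derivative. The derivative of acceleration gives jerk: j(t) = 2·cos(t). Using j(t) = 2·cos(t) and substituting t = pi/2, we find j = 0.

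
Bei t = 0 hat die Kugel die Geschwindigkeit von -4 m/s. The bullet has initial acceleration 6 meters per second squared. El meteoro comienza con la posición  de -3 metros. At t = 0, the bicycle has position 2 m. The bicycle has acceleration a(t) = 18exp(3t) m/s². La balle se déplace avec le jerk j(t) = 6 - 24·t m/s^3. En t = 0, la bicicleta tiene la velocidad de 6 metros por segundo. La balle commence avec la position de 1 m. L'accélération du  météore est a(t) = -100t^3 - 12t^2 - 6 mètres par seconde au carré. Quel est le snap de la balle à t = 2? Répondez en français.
Nous devons dériver notre équation du jerk j(t) = 6 - 24·t 1 fois. En dérivant le jerk, nous obtenons le snap: s(t) = -24. De l'équation du snap s(t) = -24, nous substituons t = 2 pour obtenir s = -24.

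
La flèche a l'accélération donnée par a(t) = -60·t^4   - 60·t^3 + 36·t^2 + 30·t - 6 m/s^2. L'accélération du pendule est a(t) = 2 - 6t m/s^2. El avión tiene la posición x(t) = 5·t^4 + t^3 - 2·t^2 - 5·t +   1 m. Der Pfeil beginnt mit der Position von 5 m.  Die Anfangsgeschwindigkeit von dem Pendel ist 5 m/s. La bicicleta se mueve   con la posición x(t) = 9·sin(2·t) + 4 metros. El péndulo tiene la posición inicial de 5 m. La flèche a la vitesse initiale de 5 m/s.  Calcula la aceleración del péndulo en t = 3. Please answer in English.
Using a(t) = 2 - 6·t and substituting t = 3, we find a = -16.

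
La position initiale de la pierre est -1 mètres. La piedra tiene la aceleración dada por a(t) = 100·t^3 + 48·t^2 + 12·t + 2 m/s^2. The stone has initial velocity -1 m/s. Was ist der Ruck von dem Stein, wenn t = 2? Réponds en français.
En partant de l'accélération a(t) = 100·t^3 + 48·t^2 + 12·t + 2, nous prenons 1 dérivée. En dérivant l'accélération, nous obtenons le jerk: j(t) = 300·t^2 + 96·t + 12. De l'équation du jerk j(t) = 300·t^2 + 96·t + 12, nous substituons t = 2 pour obtenir j = 1404.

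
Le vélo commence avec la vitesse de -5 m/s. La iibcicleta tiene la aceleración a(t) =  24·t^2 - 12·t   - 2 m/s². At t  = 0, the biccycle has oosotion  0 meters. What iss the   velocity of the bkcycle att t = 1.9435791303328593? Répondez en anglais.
We need to integrate our acceleration equation a(t) = 24·t^2 - 12·t - 2 1 time. Integrating acceleration and using the initial condition v(0) = -5, we get v(t) = 8·t^3 - 6·t^2 - 2·t - 5. From the given velocity equation v(t) = 8·t^3 - 6·t^2 - 2·t - 5, we substitute t = 1.9435791303328593 to get v = 27.1828014907326.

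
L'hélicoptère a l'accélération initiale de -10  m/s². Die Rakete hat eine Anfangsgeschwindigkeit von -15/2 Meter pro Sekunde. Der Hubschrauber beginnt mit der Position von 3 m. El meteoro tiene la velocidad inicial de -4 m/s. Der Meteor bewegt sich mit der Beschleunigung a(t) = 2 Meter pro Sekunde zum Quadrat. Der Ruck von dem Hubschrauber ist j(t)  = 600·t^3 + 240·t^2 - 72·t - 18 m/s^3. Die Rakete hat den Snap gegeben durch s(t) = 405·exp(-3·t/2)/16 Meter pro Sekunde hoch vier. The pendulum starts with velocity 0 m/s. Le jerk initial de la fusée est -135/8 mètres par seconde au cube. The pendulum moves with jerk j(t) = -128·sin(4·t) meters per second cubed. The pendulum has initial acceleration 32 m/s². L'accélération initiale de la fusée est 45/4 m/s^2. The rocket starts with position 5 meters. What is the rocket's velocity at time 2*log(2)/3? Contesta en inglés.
To find the answer, we compute 3 antiderivatives of s(t) = 405·exp(-3·t/2)/16. Finding the antiderivative of s(t) and using j(0) = -135/8: j(t) = -135·exp(-3·t/2)/8. The antiderivative of jerk is acceleration. Using a(0) = 45/4, we get a(t) = 45·exp(-3·t/2)/4. Taking ∫a(t)dt and applying v(0) = -15/2, we find v(t) = -15·exp(-3·t/2)/2. We have velocity v(t) = -15·exp(-3·t/2)/2. Substituting t = 2*log(2)/3: v(2*log(2)/3) = -15/4.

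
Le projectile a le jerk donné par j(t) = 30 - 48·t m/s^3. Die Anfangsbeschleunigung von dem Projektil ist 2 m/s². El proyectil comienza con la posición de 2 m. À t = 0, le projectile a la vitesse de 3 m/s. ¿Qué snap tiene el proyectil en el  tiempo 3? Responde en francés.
Nous devons dériver notre équation du jerk j(t) = 30 - 48·t 1 fois. En dérivant le jerk, nous obtenons le snap: s(t) = -48. En utilisant s(t) = -48 et en substituant t = 3, nous trouvons s = -48.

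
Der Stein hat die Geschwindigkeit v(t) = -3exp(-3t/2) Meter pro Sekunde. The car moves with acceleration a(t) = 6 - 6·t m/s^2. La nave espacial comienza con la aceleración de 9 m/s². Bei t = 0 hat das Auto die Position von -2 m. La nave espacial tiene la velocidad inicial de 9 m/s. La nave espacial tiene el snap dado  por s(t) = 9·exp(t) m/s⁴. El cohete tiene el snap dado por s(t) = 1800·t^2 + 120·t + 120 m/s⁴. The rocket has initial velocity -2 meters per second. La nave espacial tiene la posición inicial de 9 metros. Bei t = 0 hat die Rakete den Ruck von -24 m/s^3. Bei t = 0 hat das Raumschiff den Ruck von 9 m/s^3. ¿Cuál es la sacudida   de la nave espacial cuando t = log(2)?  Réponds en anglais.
We need to integrate our snap equation s(t) = 9·exp(t) 1 time. The integral of snap, with j(0) = 9, gives jerk: j(t) = 9·exp(t). From the given jerk equation j(t) = 9·exp(t), we substitute t = log(2) to get j = 18.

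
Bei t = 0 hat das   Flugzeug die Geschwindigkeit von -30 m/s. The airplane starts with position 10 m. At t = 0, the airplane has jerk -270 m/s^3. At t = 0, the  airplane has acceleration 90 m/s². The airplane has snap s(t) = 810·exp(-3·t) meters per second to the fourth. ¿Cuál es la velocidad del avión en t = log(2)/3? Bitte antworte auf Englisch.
We need to integrate our snap equation s(t) = 810·exp(-3·t) 3 times. The integral of snap is jerk. Using j(0) = -270, we get j(t) = -270·exp(-3·t). Finding the antiderivative of j(t) and using a(0) = 90: a(t) = 90·exp(-3·t). Finding the antiderivative of a(t) and using v(0) = -30: v(t) = -30·exp(-3·t). We have velocity v(t) = -30·exp(-3·t). Substituting t = log(2)/3: v(log(2)/3) = -15.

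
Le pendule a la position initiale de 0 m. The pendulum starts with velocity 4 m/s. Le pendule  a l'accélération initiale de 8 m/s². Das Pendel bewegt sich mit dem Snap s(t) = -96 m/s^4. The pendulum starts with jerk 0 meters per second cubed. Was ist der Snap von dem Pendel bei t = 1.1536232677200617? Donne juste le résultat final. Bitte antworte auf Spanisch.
El snap en t = 1.1536232677200617 es s = -96.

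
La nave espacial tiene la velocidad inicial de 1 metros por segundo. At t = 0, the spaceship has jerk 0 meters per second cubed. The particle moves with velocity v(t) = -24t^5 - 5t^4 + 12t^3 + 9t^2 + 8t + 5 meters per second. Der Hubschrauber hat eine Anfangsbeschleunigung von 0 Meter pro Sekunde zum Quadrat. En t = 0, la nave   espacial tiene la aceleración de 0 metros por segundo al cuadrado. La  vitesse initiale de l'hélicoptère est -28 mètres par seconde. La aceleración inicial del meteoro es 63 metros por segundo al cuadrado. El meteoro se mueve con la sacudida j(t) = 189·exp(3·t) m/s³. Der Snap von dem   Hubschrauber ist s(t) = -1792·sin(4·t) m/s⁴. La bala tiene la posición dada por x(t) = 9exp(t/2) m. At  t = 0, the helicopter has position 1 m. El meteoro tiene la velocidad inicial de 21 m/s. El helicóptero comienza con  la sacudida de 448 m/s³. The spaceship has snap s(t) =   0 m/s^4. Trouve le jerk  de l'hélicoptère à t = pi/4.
En partant du snap s(t) = -1792·sin(4·t), nous prenons 1 intégrale. La primitive du snap, avec j(0) = 448, donne le jerk: j(t) = 448·cos(4·t). De l'équation du jerk j(t) = 448·cos(4·t), nous substituons t = pi/4 pour obtenir j = -448.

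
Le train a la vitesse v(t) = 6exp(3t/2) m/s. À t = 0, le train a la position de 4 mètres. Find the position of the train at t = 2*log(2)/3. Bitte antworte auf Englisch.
Starting from velocity v(t) = 6·exp(3·t/2), we take 1 antiderivative. The integral of velocity is position. Using x(0) = 4, we get x(t) = 4·exp(3·t/2). Using x(t) = 4·exp(3·t/2) and substituting t = 2*log(2)/3, we find x = 8.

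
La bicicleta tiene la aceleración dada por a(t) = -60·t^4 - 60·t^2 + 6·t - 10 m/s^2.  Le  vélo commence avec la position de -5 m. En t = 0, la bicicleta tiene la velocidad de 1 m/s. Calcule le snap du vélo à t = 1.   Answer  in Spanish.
Debemos derivar nuestra ecuación de la aceleración a(t) = -60·t^4 - 60·t^2 + 6·t - 10 2 veces. Tomando d/dt de a(t), encontramos j(t) = -240·t^3 - 120·t + 6. Tomando d/dt de j(t), encontramos s(t) = -720·t^2 - 120. Tenemos el snap s(t) = -720·t^2 - 120. Sustituyendo t = 1: s(1) = -840.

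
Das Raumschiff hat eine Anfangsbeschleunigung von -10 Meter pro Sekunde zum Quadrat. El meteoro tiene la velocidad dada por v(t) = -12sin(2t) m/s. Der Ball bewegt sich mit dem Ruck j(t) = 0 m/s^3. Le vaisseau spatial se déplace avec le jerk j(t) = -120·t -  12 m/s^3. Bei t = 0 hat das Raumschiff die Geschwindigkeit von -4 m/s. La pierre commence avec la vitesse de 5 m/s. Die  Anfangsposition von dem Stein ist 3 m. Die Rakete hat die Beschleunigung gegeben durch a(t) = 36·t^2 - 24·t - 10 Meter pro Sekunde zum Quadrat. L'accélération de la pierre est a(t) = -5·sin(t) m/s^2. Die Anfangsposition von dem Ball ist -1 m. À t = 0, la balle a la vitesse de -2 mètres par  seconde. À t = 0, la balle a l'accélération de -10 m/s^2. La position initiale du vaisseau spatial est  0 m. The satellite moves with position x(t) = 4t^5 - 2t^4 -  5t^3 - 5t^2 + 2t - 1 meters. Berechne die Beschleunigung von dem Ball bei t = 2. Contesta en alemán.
Um dies zu lösen, müssen wir 1 Stammfunktion unserer Gleichung für den Ruck j(t) = 0 finden. Durch Integration von dem Ruck und Verwendung der Anfangsbedingung a(0) = -10, erhalten wir a(t) = -10. Mit a(t) = -10 und Einsetzen von t = 2, finden wir a = -10.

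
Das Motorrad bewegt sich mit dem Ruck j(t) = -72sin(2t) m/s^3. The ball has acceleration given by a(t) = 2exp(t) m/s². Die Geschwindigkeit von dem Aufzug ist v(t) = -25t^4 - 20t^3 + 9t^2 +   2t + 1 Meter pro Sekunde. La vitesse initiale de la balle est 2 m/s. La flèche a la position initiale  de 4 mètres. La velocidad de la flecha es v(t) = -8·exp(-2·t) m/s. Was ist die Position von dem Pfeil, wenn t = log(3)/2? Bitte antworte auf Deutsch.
Um dies zu lösen, müssen wir 1 Stammfunktion unserer Gleichung für die Geschwindigkeit v(t) = -8·exp(-2·t) finden. Die Stammfunktion von der Geschwindigkeit ist die Position. Mit x(0) = 4 erhalten wir x(t) = 4·exp(-2·t). Mit x(t) = 4·exp(-2·t) und Einsetzen von t = log(3)/2, finden wir x = 4/3.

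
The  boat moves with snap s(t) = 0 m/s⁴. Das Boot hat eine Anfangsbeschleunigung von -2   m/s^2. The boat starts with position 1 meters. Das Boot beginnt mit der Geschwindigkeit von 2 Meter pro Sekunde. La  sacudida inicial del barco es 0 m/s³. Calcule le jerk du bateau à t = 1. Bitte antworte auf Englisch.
We need to integrate our snap equation s(t) = 0 1 time. Finding the integral of s(t) and using j(0) = 0: j(t) = 0. We have jerk j(t) = 0. Substituting t = 1: j(1) = 0.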